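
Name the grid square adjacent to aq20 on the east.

Longitude square 2; +1 → 3.
The latitude characters are unchanged.

AQ30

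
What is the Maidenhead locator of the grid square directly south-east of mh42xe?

MH52ad

Longitude subsquare x = 23; +1 → 24, wraps to 0 = a, carry into square.
Longitude square 4; +1 → 5.
Latitude subsquare e = 4; −1 → 3 = d.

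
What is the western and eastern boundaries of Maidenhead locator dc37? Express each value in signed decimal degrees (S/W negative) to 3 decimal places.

-114.000, -112.000

Field D=3, C=2: +3·20° lon, +2·10° lat → SW at lon -120°, lat -70°.
Square 3, 7: +3·2° lon, +7·1° lat → SW at lon -114°, lat -63°.
Cell spans 2° lon × 1° lat.
west -114.000, east -112.000.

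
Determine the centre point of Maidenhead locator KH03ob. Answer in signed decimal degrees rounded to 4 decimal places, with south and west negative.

Field K=10, H=7: +10·20° lon, +7·10° lat → SW at lon 20°, lat -20°.
Square 0, 3: +0·2° lon, +3·1° lat → SW at lon 20°, lat -17°.
Subsquare o=14, b=1: +14·0.0833333° lon, +1·0.0416667° lat → SW at lon 21.1667°, lat -16.9583°.
Cell spans 0.0833333° lon × 0.0416667° lat. Centre is SW corner plus half of each.
latitude -16.9375, longitude 21.2083.

-16.9375, 21.2083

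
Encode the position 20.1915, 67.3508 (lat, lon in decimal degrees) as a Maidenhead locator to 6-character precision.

ML30qe

Shift to the Maidenhead origin (180°W, 90°S): lon 247.3508, lat 110.1915.
Field: 247.3508/20 → 12 → M, 110.1915/10 → 11 → L; chars ML.
Square: 7.3508/2 → 3, 0.1915/1 → 0; chars 30.
Subsquare: 1.3508/0.0833333 → 16 → q, 0.1915/0.0416667 → 4 → e; chars qe.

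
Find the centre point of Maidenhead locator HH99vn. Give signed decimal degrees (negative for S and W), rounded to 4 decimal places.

-10.4375, -20.2083

Field H=7, H=7: +7·20° lon, +7·10° lat → SW at lon -40°, lat -20°.
Square 9, 9: +9·2° lon, +9·1° lat → SW at lon -22°, lat -11°.
Subsquare v=21, n=13: +21·0.0833333° lon, +13·0.0416667° lat → SW at lon -20.25°, lat -10.4583°.
Cell spans 0.0833333° lon × 0.0416667° lat. Centre is SW corner plus half of each.
latitude -10.4375, longitude -20.2083.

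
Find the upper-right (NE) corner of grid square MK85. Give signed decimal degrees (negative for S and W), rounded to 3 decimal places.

16.000, 78.000

Field M=12, K=10: +12·20° lon, +10·10° lat → SW at lon 60°, lat 10°.
Square 8, 5: +8·2° lon, +5·1° lat → SW at lon 76°, lat 15°.
Cell spans 2° lon × 1° lat. NE corner is SW corner plus one full cell.
latitude 16.000, longitude 78.000.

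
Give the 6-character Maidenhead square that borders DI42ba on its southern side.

DI41bx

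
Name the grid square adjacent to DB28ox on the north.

DB29oa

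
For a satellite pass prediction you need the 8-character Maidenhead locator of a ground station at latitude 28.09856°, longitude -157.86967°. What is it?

BL18bc53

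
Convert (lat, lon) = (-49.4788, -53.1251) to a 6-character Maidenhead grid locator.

Shift to the Maidenhead origin (180°W, 90°S): lon 126.8749, lat 40.5212.
Field: lon ⌊126.8749/20⌋ = 6 → G; lat ⌊40.5212/10⌋ = 4 → E.
Square: lon ⌊6.8749/2⌋ = 3; lat ⌊0.5212/1⌋ = 0.
Subsquare: lon ⌊0.8749/0.0833333⌋ = 10 → k; lat ⌊0.5212/0.0416667⌋ = 12 → m.

GE30km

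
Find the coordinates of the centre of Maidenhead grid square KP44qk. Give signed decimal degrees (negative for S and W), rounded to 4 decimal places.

Field K=10, P=15: +10·20° lon, +15·10° lat → SW at lon 20°, lat 60°.
Square 4, 4: +4·2° lon, +4·1° lat → SW at lon 28°, lat 64°.
Subsquare q=16, k=10: +16·0.0833333° lon, +10·0.0416667° lat → SW at lon 29.3333°, lat 64.4167°.
Cell spans 0.0833333° lon × 0.0416667° lat. Centre is SW corner plus half of each.
latitude 64.4375, longitude 29.3750.

64.4375, 29.3750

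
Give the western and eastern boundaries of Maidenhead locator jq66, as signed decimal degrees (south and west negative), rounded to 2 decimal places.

12.00, 14.00

Field J=9, Q=16: +9·20° lon, +16·10° lat → SW at lon 0°, lat 70°.
Square 6, 6: +6·2° lon, +6·1° lat → SW at lon 12°, lat 76°.
Cell spans 2° lon × 1° lat.
west 12.00, east 14.00.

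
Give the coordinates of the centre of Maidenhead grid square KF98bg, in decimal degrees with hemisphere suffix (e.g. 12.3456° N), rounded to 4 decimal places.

Field K=10, F=5: +10·20° lon, +5·10° lat → SW at lon 20°, lat -40°.
Square 9, 8: +9·2° lon, +8·1° lat → SW at lon 38°, lat -32°.
Subsquare b=1, g=6: +1·0.0833333° lon, +6·0.0416667° lat → SW at lon 38.0833°, lat -31.75°.
Cell spans 0.0833333° lon × 0.0416667° lat. Centre is SW corner plus half of each.
latitude 31.7292° S, longitude 38.1250° E.

31.7292° S, 38.1250° E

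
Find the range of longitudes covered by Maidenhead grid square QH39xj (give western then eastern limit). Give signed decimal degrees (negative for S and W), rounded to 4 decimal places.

147.9167, 148.0000

Field Q=16, H=7: +16·20° lon, +7·10° lat → SW at lon 140°, lat -20°.
Square 3, 9: +3·2° lon, +9·1° lat → SW at lon 146°, lat -11°.
Subsquare x=23, j=9: +23·0.0833333° lon, +9·0.0416667° lat → SW at lon 147.917°, lat -10.625°.
Cell spans 0.0833333° lon × 0.0416667° lat.
west 147.9167, east 148.0000.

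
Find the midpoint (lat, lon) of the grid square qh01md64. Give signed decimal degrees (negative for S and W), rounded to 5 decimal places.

Field Q=16, H=7: +16·20° lon, +7·10° lat → SW at lon 140°, lat -20°.
Square 0, 1: +0·2° lon, +1·1° lat → SW at lon 140°, lat -19°.
Subsquare m=12, d=3: +12·0.0833333° lon, +3·0.0416667° lat → SW at lon 141°, lat -18.875°.
Extended square 6, 4: +6·0.00833333° lon, +4·0.00416667° lat → SW at lon 141.05°, lat -18.8583°.
Cell spans 0.00833333° lon × 0.00416667° lat. Centre is SW corner plus half of each.
latitude -18.85625, longitude 141.05417.

-18.85625, 141.05417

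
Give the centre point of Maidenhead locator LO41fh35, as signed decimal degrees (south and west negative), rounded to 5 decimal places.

51.31458, 48.44583

Field L=11, O=14: +11·20° lon, +14·10° lat → SW at lon 40°, lat 50°.
Square 4, 1: +4·2° lon, +1·1° lat → SW at lon 48°, lat 51°.
Subsquare f=5, h=7: +5·0.0833333° lon, +7·0.0416667° lat → SW at lon 48.4167°, lat 51.2917°.
Extended square 3, 5: +3·0.00833333° lon, +5·0.00416667° lat → SW at lon 48.4417°, lat 51.3125°.
Cell spans 0.00833333° lon × 0.00416667° lat. Centre is SW corner plus half of each.
latitude 51.31458, longitude 48.44583.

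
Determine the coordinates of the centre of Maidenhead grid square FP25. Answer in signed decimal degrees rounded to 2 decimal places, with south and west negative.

Field F=5, P=15: +5·20° lon, +15·10° lat → SW at lon -80°, lat 60°.
Square 2, 5: +2·2° lon, +5·1° lat → SW at lon -76°, lat 65°.
Cell spans 2° lon × 1° lat. Centre is SW corner plus half of each.
latitude 65.50, longitude -75.00.

65.50, -75.00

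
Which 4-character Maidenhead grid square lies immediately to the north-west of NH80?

Longitude square 8; −1 → 7.
Latitude square 0; +1 → 1.

NH71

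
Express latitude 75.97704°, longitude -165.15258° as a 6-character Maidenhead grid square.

AQ75kx

Offset from 180°W / 90°S: lon 14.8474°, lat 165.9770°.
Field: lon ⌊14.8474/20⌋ = 0 → A; lat ⌊165.9770/10⌋ = 16 → Q.
Square: lon ⌊14.8474/2⌋ = 7; lat ⌊5.9770/1⌋ = 5.
Subsquare: lon ⌊0.8474/0.0833333⌋ = 10 → k; lat ⌊0.9770/0.0416667⌋ = 23 → x.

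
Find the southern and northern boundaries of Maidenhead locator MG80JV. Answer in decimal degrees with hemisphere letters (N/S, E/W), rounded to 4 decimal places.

29.1250° S, 29.0833° S

Field M=12, G=6: +12·20° lon, +6·10° lat → SW at lon 60°, lat -30°.
Square 8, 0: +8·2° lon, +0·1° lat → SW at lon 76°, lat -30°.
Subsquare j=9, v=21: +9·0.0833333° lon, +21·0.0416667° lat → SW at lon 76.75°, lat -29.125°.
Cell spans 0.0833333° lon × 0.0416667° lat.
south 29.1250° S, north 29.0833° S.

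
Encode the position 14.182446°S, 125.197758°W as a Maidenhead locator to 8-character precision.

CH75jt66

Offset from 180°W / 90°S: lon 54.80224°, lat 75.81755°.
Field (20°×10°, letters A–R): lon ⌊54.80224/20⌋ = 2 → C; lat ⌊75.81755/10⌋ = 7 → H.
Square (2°×1°, digits 0–9): lon ⌊14.80224/2⌋ = 7; lat ⌊5.81755/1⌋ = 5.
Subsquare (5′×2.5′, letters a–x): lon ⌊0.80224/0.0833333⌋ = 9 → j; lat ⌊0.81755/0.0416667⌋ = 19 → t.
Extended square (30″×15″, digits 0–9): lon ⌊0.05224/0.00833333⌋ = 6; lat ⌊0.02589/0.00416667⌋ = 6.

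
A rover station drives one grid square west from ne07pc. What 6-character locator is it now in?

NE07oc

Longitude subsquare p = 15; −1 → 14 = o.
The latitude characters are unchanged.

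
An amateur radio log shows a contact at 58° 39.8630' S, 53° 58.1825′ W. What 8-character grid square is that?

GD31ai30

Offset from 180°W / 90°S: lon 126.03029°, lat 31.33562°.
Field (20°×10°, letters A–R): lon ⌊126.03029/20⌋ = 6 → G; lat ⌊31.33562/10⌋ = 3 → D.
Square (2°×1°, digits 0–9): lon ⌊6.03029/2⌋ = 3; lat ⌊1.33562/1⌋ = 1.
Subsquare (5′×2.5′, letters a–x): lon ⌊0.03029/0.0833333⌋ = 0 → a; lat ⌊0.33562/0.0416667⌋ = 8 → i.
Extended square (30″×15″, digits 0–9): lon ⌊0.03029/0.00833333⌋ = 3; lat ⌊0.00228/0.00416667⌋ = 0.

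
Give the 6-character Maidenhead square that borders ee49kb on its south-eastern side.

EE49la

Longitude subsquare k = 10; +1 → 11 = l.
Latitude subsquare b = 1; −1 → 0 = a.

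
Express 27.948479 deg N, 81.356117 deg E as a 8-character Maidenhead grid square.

NL07qw27

Offset from 180°W / 90°S: lon 261.35612°, lat 117.94848°.
Field: lon ⌊261.35612/20⌋ = 13 → N; lat ⌊117.94848/10⌋ = 11 → L.
Square: lon ⌊1.35612/2⌋ = 0; lat ⌊7.94848/1⌋ = 7.
Subsquare: lon ⌊1.35612/0.0833333⌋ = 16 → q; lat ⌊0.94848/0.0416667⌋ = 22 → w.
Extended square: lon ⌊0.02278/0.00833333⌋ = 2; lat ⌊0.03181/0.00416667⌋ = 7.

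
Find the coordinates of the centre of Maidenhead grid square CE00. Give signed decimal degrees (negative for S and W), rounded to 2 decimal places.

Field C=2, E=4: +2·20° lon, +4·10° lat → SW at lon -140°, lat -50°.
Square 0, 0: +0·2° lon, +0·1° lat → SW at lon -140°, lat -50°.
Cell spans 2° lon × 1° lat. Centre is SW corner plus half of each.
latitude -49.50, longitude -139.00.

-49.50, -139.00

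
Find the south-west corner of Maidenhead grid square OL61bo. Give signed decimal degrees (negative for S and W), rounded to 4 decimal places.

21.5833, 112.0833

Field O=14, L=11: +14·20° lon, +11·10° lat → SW at lon 100°, lat 20°.
Square 6, 1: +6·2° lon, +1·1° lat → SW at lon 112°, lat 21°.
Subsquare b=1, o=14: +1·0.0833333° lon, +14·0.0416667° lat → SW at lon 112.083°, lat 21.5833°.
latitude 21.5833, longitude 112.0833.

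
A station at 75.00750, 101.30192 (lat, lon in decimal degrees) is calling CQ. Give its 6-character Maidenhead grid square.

Add 180° to longitude and 90° to latitude: 281.3019, 165.0075.
Field: 281.3019/20 → 14 → O, 165.0075/10 → 16 → Q; chars OQ.
Square: 1.3019/2 → 0, 5.0075/1 → 5; chars 05.
Subsquare: 1.3019/0.0833333 → 15 → p, 0.0075/0.0416667 → 0 → a; chars pa.

OQ05pa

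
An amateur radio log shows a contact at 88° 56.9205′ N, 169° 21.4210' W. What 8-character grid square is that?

Add 180° to longitude and 90° to latitude: 10.64298, 178.94867.
Field: lon ⌊10.64298/20⌋ = 0 → A; lat ⌊178.94867/10⌋ = 17 → R.
Square: lon ⌊10.64298/2⌋ = 5; lat ⌊8.94867/1⌋ = 8.
Subsquare: lon ⌊0.64298/0.0833333⌋ = 7 → h; lat ⌊0.94867/0.0416667⌋ = 22 → w.
Extended square: lon ⌊0.05965/0.00833333⌋ = 7; lat ⌊0.03201/0.00416667⌋ = 7.

AR58hw77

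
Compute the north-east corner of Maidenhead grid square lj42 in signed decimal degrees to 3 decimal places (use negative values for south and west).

Field L=11, J=9: +11·20° lon, +9·10° lat → SW at lon 40°, lat 0°.
Square 4, 2: +4·2° lon, +2·1° lat → SW at lon 48°, lat 2°.
Cell spans 2° lon × 1° lat. NE corner is SW corner plus one full cell.
latitude 3.000, longitude 50.000.

3.000, 50.000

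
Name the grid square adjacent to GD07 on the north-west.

FD98

Longitude square 0; −1 → -1, wraps to 9, carry into field.
Longitude field G = 6; −1 → 5 = F.
Latitude square 7; +1 → 8.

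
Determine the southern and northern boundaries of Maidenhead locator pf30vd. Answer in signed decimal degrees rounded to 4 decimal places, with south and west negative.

Field P=15, F=5: +15·20° lon, +5·10° lat → SW at lon 120°, lat -40°.
Square 3, 0: +3·2° lon, +0·1° lat → SW at lon 126°, lat -40°.
Subsquare v=21, d=3: +21·0.0833333° lon, +3·0.0416667° lat → SW at lon 127.75°, lat -39.875°.
Cell spans 0.0833333° lon × 0.0416667° lat.
south -39.8750, north -39.8333.

-39.8750, -39.8333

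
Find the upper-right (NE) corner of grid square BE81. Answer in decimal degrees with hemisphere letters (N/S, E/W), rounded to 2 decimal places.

48.00° S, 142.00° W

Field B=1, E=4: +1·20° lon, +4·10° lat → SW at lon -160°, lat -50°.
Square 8, 1: +8·2° lon, +1·1° lat → SW at lon -144°, lat -49°.
Cell spans 2° lon × 1° lat. NE corner is SW corner plus one full cell.
latitude 48.00° S, longitude 142.00° W.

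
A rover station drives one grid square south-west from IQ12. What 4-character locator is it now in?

Longitude square 1; −1 → 0.
Latitude square 2; −1 → 1.

IQ01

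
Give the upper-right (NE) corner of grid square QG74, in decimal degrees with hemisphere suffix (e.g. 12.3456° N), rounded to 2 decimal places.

Field Q=16, G=6: +16·20° lon, +6·10° lat → SW at lon 140°, lat -30°.
Square 7, 4: +7·2° lon, +4·1° lat → SW at lon 154°, lat -26°.
Cell spans 2° lon × 1° lat. NE corner is SW corner plus one full cell.
latitude 25.00° S, longitude 156.00° E.

25.00° S, 156.00° E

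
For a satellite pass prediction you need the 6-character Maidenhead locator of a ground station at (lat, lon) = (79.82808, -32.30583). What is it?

Shift to the Maidenhead origin (180°W, 90°S): lon 147.6942, lat 169.8281.
Field: lon ⌊147.6942/20⌋ = 7 → H; lat ⌊169.8281/10⌋ = 16 → Q.
Square: lon ⌊7.6942/2⌋ = 3; lat ⌊9.8281/1⌋ = 9.
Subsquare: lon ⌊1.6942/0.0833333⌋ = 20 → u; lat ⌊0.8281/0.0416667⌋ = 19 → t.

HQ39ut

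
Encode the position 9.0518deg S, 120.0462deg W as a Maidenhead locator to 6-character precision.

Shift to the Maidenhead origin (180°W, 90°S): lon 59.9538, lat 80.9482.
Field (20°×10°, letters A–R): 59.9538/20 → 2 → C, 80.9482/10 → 8 → I; chars CI.
Square (2°×1°, digits 0–9): 19.9538/2 → 9, 0.9482/1 → 0; chars 90.
Subsquare (5′×2.5′, letters a–x): 1.9538/0.0833333 → 23 → x, 0.9482/0.0416667 → 22 → w; chars xw.

CI90xw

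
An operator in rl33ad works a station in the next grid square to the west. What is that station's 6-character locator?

RL23xd

Longitude subsquare a = 0; −1 → -1, wraps to 23 = x, carry into square.
Longitude square 3; −1 → 2.
The latitude characters are unchanged.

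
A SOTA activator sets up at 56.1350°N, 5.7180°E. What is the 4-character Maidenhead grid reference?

JO26

Shift to the Maidenhead origin (180°W, 90°S): lon 185.72, lat 146.13.
Field (20°×10°, letters A–R): 185.72/20 → 9 → J, 146.13/10 → 14 → O; chars JO.
Square (2°×1°, digits 0–9): 5.72/2 → 2, 6.13/1 → 6; chars 26.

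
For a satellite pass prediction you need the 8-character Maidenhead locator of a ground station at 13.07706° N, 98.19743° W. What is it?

EK03vb68

Shift to the Maidenhead origin (180°W, 90°S): lon 81.80257, lat 103.07706.
Field: lon ⌊81.80257/20⌋ = 4 → E; lat ⌊103.07706/10⌋ = 10 → K.
Square: lon ⌊1.80257/2⌋ = 0; lat ⌊3.07706/1⌋ = 3.
Subsquare: lon ⌊1.80257/0.0833333⌋ = 21 → v; lat ⌊0.07706/0.0416667⌋ = 1 → b.
Extended square: lon ⌊0.05257/0.00833333⌋ = 6; lat ⌊0.03539/0.00416667⌋ = 8.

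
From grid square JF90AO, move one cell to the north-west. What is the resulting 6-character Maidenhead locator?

Longitude subsquare a = 0; −1 → -1, wraps to 23 = x, carry into square.
Longitude square 9; −1 → 8.
Latitude subsquare o = 14; +1 → 15 = p.

JF80xp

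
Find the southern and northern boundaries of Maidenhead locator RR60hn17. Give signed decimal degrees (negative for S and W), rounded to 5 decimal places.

80.57083, 80.57500

Field R=17, R=17: +17·20° lon, +17·10° lat → SW at lon 160°, lat 80°.
Square 6, 0: +6·2° lon, +0·1° lat → SW at lon 172°, lat 80°.
Subsquare h=7, n=13: +7·0.0833333° lon, +13·0.0416667° lat → SW at lon 172.583°, lat 80.5417°.
Extended square 1, 7: +1·0.00833333° lon, +7·0.00416667° lat → SW at lon 172.592°, lat 80.5708°.
Cell spans 0.00833333° lon × 0.00416667° lat.
south 80.57083, north 80.57500.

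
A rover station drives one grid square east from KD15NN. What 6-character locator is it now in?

Longitude subsquare n = 13; +1 → 14 = o.
The latitude characters are unchanged.

KD15on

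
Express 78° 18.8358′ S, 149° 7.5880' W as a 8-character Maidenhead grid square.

BB51kq44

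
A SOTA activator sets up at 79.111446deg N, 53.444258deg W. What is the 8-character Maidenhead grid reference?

GQ39gc66

Offset from 180°W / 90°S: lon 126.55574°, lat 169.11145°.
Field: 126.55574/20 → 6 → G, 169.11145/10 → 16 → Q; chars GQ.
Square: 6.55574/2 → 3, 9.11145/1 → 9; chars 39.
Subsquare: 0.55574/0.0833333 → 6 → g, 0.11145/0.0416667 → 2 → c; chars gc.
Extended square: 0.05574/0.00833333 → 6, 0.02811/0.00416667 → 6; chars 66.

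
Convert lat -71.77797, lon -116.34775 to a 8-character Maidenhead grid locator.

DB18tf83

Offset from 180°W / 90°S: lon 63.65225°, lat 18.22203°.
Field: 63.65225/20 → 3 → D, 18.22203/10 → 1 → B; chars DB.
Square: 3.65225/2 → 1, 8.22203/1 → 8; chars 18.
Subsquare: 1.65225/0.0833333 → 19 → t, 0.22203/0.0416667 → 5 → f; chars tf.
Extended square: 0.06892/0.00833333 → 8, 0.01370/0.00416667 → 3; chars 83.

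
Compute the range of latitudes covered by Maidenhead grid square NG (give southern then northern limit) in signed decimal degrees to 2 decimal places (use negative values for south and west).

Field N=13, G=6: +13·20° lon, +6·10° lat → SW at lon 80°, lat -30°.
Cell spans 20° lon × 10° lat.
south -30.00, north -20.00.

-30.00, -20.00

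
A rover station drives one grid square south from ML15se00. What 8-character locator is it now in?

Latitude extended square 0; −1 → -1, wraps to 9, carry into subsquare.
Latitude subsquare e = 4; −1 → 3 = d.
The longitude characters are unchanged.

ML15sd09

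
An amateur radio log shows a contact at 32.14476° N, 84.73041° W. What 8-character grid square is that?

Shift to the Maidenhead origin (180°W, 90°S): lon 95.26959, lat 122.14476.
Field: lon ⌊95.26959/20⌋ = 4 → E; lat ⌊122.14476/10⌋ = 12 → M.
Square: lon ⌊15.26959/2⌋ = 7; lat ⌊2.14476/1⌋ = 2.
Subsquare: lon ⌊1.26959/0.0833333⌋ = 15 → p; lat ⌊0.14476/0.0416667⌋ = 3 → d.
Extended square: lon ⌊0.01959/0.00833333⌋ = 2; lat ⌊0.01976/0.00416667⌋ = 4.

EM72pd24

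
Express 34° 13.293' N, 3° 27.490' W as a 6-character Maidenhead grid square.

IM84gf

Add 180° to longitude and 90° to latitude: 176.5418, 124.2216.
Field: 176.5418/20 → 8 → I, 124.2216/10 → 12 → M; chars IM.
Square: 16.5418/2 → 8, 4.2216/1 → 4; chars 84.
Subsquare: 0.5418/0.0833333 → 6 → g, 0.2216/0.0416667 → 5 → f; chars gf.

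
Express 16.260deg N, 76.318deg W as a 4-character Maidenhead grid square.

FK16

Shift to the Maidenhead origin (180°W, 90°S): lon 103.68, lat 106.26.
Field: lon ⌊103.68/20⌋ = 5 → F; lat ⌊106.26/10⌋ = 10 → K.
Square: lon ⌊3.68/2⌋ = 1; lat ⌊6.26/1⌋ = 6.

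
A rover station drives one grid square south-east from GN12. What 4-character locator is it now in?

Longitude square 1; +1 → 2.
Latitude square 2; −1 → 1.

GN21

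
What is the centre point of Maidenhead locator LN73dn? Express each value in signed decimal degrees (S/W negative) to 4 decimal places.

Field L=11, N=13: +11·20° lon, +13·10° lat → SW at lon 40°, lat 40°.
Square 7, 3: +7·2° lon, +3·1° lat → SW at lon 54°, lat 43°.
Subsquare d=3, n=13: +3·0.0833333° lon, +13·0.0416667° lat → SW at lon 54.25°, lat 43.5417°.
Cell spans 0.0833333° lon × 0.0416667° lat. Centre is SW corner plus half of each.
latitude 43.5625, longitude 54.2917.

43.5625, 54.2917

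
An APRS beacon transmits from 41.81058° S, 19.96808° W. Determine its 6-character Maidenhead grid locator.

IE08ae

Offset from 180°W / 90°S: lon 160.0319°, lat 48.1894°.
Field: 160.0319/20 → 8 → I, 48.1894/10 → 4 → E; chars IE.
Square: 0.0319/2 → 0, 8.1894/1 → 8; chars 08.
Subsquare: 0.0319/0.0833333 → 0 → a, 0.1894/0.0416667 → 4 → e; chars ae.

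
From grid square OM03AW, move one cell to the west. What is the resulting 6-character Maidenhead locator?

Longitude subsquare a = 0; −1 → -1, wraps to 23 = x, carry into square.
Longitude square 0; −1 → -1, wraps to 9, carry into field.
Longitude field O = 14; −1 → 13 = N.
The latitude characters are unchanged.

NM93xw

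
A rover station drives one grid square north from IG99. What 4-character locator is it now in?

IH90

Latitude square 9; +1 → 10, wraps to 0, carry into field.
Latitude field G = 6; +1 → 7 = H.
The longitude characters are unchanged.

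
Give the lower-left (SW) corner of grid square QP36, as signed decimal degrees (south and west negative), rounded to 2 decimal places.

66.00, 146.00

Field Q=16, P=15: +16·20° lon, +15·10° lat → SW at lon 140°, lat 60°.
Square 3, 6: +3·2° lon, +6·1° lat → SW at lon 146°, lat 66°.
latitude 66.00, longitude 146.00.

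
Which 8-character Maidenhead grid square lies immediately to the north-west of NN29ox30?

Longitude extended square 3; −1 → 2.
Latitude extended square 0; +1 → 1.

NN29ox21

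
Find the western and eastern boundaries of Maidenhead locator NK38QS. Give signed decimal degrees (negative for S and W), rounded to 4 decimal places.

87.3333, 87.4167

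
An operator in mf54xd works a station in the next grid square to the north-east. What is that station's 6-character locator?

MF64ae

Longitude subsquare x = 23; +1 → 24, wraps to 0 = a, carry into square.
Longitude square 5; +1 → 6.
Latitude subsquare d = 3; +1 → 4 = e.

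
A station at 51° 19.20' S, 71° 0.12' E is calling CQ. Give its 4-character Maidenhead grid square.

MD58

Add 180° to longitude and 90° to latitude: 251.00, 38.68.
Field: 251.00/20 → 12 → M, 38.68/10 → 3 → D; chars MD.
Square: 11.00/2 → 5, 8.68/1 → 8; chars 58.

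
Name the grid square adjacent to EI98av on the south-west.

Longitude subsquare a = 0; −1 → -1, wraps to 23 = x, carry into square.
Longitude square 9; −1 → 8.
Latitude subsquare v = 21; −1 → 20 = u.

EI88xu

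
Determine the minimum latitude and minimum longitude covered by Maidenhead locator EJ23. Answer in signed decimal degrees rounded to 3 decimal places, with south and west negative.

3.000, -96.000

Field E=4, J=9: +4·20° lon, +9·10° lat → SW at lon -100°, lat 0°.
Square 2, 3: +2·2° lon, +3·1° lat → SW at lon -96°, lat 3°.
latitude 3.000, longitude -96.000.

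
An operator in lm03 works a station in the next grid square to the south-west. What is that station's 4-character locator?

KM92

Longitude square 0; −1 → -1, wraps to 9, carry into field.
Longitude field L = 11; −1 → 10 = K.
Latitude square 3; −1 → 2.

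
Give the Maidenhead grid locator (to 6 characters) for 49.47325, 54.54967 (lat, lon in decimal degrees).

LN79gl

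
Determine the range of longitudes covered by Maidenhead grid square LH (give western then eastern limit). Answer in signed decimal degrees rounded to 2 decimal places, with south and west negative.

Field L=11, H=7: +11·20° lon, +7·10° lat → SW at lon 40°, lat -20°.
Cell spans 20° lon × 10° lat.
west 40.00, east 60.00.

40.00, 60.00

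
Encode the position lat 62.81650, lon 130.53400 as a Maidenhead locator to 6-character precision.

PP52gt

Shift to the Maidenhead origin (180°W, 90°S): lon 310.5340, lat 152.8165.
Field: lon ⌊310.5340/20⌋ = 15 → P; lat ⌊152.8165/10⌋ = 15 → P.
Square: lon ⌊10.5340/2⌋ = 5; lat ⌊2.8165/1⌋ = 2.
Subsquare: lon ⌊0.5340/0.0833333⌋ = 6 → g; lat ⌊0.8165/0.0416667⌋ = 19 → t.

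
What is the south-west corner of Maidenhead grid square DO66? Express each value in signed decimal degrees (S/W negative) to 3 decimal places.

Field D=3, O=14: +3·20° lon, +14·10° lat → SW at lon -120°, lat 50°.
Square 6, 6: +6·2° lon, +6·1° lat → SW at lon -108°, lat 56°.
latitude 56.000, longitude -108.000.

56.000, -108.000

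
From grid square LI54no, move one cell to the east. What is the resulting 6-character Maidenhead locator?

LI54oo

Longitude subsquare n = 13; +1 → 14 = o.
The latitude characters are unchanged.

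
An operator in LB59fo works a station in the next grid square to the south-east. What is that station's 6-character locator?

Longitude subsquare f = 5; +1 → 6 = g.
Latitude subsquare o = 14; −1 → 13 = n.

LB59gn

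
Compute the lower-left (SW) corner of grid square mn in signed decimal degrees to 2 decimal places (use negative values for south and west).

40.00, 60.00

Field M=12, N=13: +12·20° lon, +13·10° lat → SW at lon 60°, lat 40°.
latitude 40.00, longitude 60.00.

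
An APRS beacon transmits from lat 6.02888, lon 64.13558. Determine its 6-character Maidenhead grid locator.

Shift to the Maidenhead origin (180°W, 90°S): lon 244.1356, lat 96.0289.
Field: lon ⌊244.1356/20⌋ = 12 → M; lat ⌊96.0289/10⌋ = 9 → J.
Square: lon ⌊4.1356/2⌋ = 2; lat ⌊6.0289/1⌋ = 6.
Subsquare: lon ⌊0.1356/0.0833333⌋ = 1 → b; lat ⌊0.0289/0.0416667⌋ = 0 → a.

MJ26ba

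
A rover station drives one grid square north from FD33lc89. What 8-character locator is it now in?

FD33ld80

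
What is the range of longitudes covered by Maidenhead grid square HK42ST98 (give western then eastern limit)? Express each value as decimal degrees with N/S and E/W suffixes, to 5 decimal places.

Field H=7, K=10: +7·20° lon, +10·10° lat → SW at lon -40°, lat 10°.
Square 4, 2: +4·2° lon, +2·1° lat → SW at lon -32°, lat 12°.
Subsquare s=18, t=19: +18·0.0833333° lon, +19·0.0416667° lat → SW at lon -30.5°, lat 12.7917°.
Extended square 9, 8: +9·0.00833333° lon, +8·0.00416667° lat → SW at lon -30.425°, lat 12.825°.
Cell spans 0.00833333° lon × 0.00416667° lat.
west 30.42500° W, east 30.41667° W.

30.42500° W, 30.41667° W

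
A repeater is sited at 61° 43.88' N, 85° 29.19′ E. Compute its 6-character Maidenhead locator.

NP21rr

Offset from 180°W / 90°S: lon 265.4865°, lat 151.7313°.
Field (20°×10°, letters A–R): lon ⌊265.4865/20⌋ = 13 → N; lat ⌊151.7313/10⌋ = 15 → P.
Square (2°×1°, digits 0–9): lon ⌊5.4865/2⌋ = 2; lat ⌊1.7313/1⌋ = 1.
Subsquare (5′×2.5′, letters a–x): lon ⌊1.4865/0.0833333⌋ = 17 → r; lat ⌊0.7313/0.0416667⌋ = 17 → r.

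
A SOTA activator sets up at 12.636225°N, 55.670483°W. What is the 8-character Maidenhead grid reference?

Shift to the Maidenhead origin (180°W, 90°S): lon 124.32952, lat 102.63622.
Field (20°×10°, letters A–R): 124.32952/20 → 6 → G, 102.63622/10 → 10 → K; chars GK.
Square (2°×1°, digits 0–9): 4.32952/2 → 2, 2.63622/1 → 2; chars 22.
Subsquare (5′×2.5′, letters a–x): 0.32952/0.0833333 → 3 → d, 0.63622/0.0416667 → 15 → p; chars dp.
Extended square (30″×15″, digits 0–9): 0.07952/0.00833333 → 9, 0.01122/0.00416667 → 2; chars 92.

GK22dp92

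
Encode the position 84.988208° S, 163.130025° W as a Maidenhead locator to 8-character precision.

AA85ka42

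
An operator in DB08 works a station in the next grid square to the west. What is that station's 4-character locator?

CB98

Longitude square 0; −1 → -1, wraps to 9, carry into field.
Longitude field D = 3; −1 → 2 = C.
The latitude characters are unchanged.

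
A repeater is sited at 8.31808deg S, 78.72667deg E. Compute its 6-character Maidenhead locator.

Add 180° to longitude and 90° to latitude: 258.7267, 81.6819.
Field: lon ⌊258.7267/20⌋ = 12 → M; lat ⌊81.6819/10⌋ = 8 → I.
Square: lon ⌊18.7267/2⌋ = 9; lat ⌊1.6819/1⌋ = 1.
Subsquare: lon ⌊0.7267/0.0833333⌋ = 8 → i; lat ⌊0.6819/0.0416667⌋ = 16 → q.

MI91iq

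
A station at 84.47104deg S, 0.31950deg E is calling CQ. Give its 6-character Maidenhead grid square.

JA05dm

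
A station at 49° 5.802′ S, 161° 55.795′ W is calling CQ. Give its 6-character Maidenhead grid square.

AE90av

Shift to the Maidenhead origin (180°W, 90°S): lon 18.0701, lat 40.9033.
Field: 18.0701/20 → 0 → A, 40.9033/10 → 4 → E; chars AE.
Square: 18.0701/2 → 9, 0.9033/1 → 0; chars 90.
Subsquare: 0.0701/0.0833333 → 0 → a, 0.9033/0.0416667 → 21 → v; chars av.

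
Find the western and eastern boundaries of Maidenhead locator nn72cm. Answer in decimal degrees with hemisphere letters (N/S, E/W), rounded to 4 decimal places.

94.1667° E, 94.2500° E

Field N=13, N=13: +13·20° lon, +13·10° lat → SW at lon 80°, lat 40°.
Square 7, 2: +7·2° lon, +2·1° lat → SW at lon 94°, lat 42°.
Subsquare c=2, m=12: +2·0.0833333° lon, +12·0.0416667° lat → SW at lon 94.1667°, lat 42.5°.
Cell spans 0.0833333° lon × 0.0416667° lat.
west 94.1667° E, east 94.2500° E.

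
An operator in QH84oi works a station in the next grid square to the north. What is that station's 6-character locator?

Latitude subsquare i = 8; +1 → 9 = j.
The longitude characters are unchanged.

QH84oj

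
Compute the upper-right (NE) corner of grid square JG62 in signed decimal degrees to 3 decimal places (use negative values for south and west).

-27.000, 14.000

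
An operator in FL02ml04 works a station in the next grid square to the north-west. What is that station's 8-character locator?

Longitude extended square 0; −1 → -1, wraps to 9, carry into subsquare.
Longitude subsquare m = 12; −1 → 11 = l.
Latitude extended square 4; +1 → 5.

FL02ll95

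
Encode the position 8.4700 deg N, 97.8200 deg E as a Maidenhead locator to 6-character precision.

NJ88vl

Shift to the Maidenhead origin (180°W, 90°S): lon 277.8200, lat 98.4700.
Field: lon ⌊277.8200/20⌋ = 13 → N; lat ⌊98.4700/10⌋ = 9 → J.
Square: lon ⌊17.8200/2⌋ = 8; lat ⌊8.4700/1⌋ = 8.
Subsquare: lon ⌊1.8200/0.0833333⌋ = 21 → v; lat ⌊0.4700/0.0416667⌋ = 11 → l.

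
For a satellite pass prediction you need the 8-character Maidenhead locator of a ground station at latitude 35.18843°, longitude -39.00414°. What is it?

Add 180° to longitude and 90° to latitude: 140.99586, 125.18843.
Field: 140.99586/20 → 7 → H, 125.18843/10 → 12 → M; chars HM.
Square: 0.99586/2 → 0, 5.18843/1 → 5; chars 05.
Subsquare: 0.99586/0.0833333 → 11 → l, 0.18843/0.0416667 → 4 → e; chars le.
Extended square: 0.07919/0.00833333 → 9, 0.02176/0.00416667 → 5; chars 95.

HM05le95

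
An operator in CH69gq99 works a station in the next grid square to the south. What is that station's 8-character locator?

Latitude extended square 9; −1 → 8.
The longitude characters are unchanged.

CH69gq98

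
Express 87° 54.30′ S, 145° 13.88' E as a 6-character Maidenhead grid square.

Shift to the Maidenhead origin (180°W, 90°S): lon 325.2313, lat 2.0950.
Field (20°×10°, letters A–R): 325.2313/20 → 16 → Q, 2.0950/10 → 0 → A; chars QA.
Square (2°×1°, digits 0–9): 5.2313/2 → 2, 2.0950/1 → 2; chars 22.
Subsquare (5′×2.5′, letters a–x): 1.2313/0.0833333 → 14 → o, 0.0950/0.0416667 → 2 → c; chars oc.

QA22oc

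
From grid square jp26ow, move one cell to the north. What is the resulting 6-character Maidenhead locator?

Latitude subsquare w = 22; +1 → 23 = x.
The longitude characters are unchanged.

JP26ox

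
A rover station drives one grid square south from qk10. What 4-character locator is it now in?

Latitude square 0; −1 → -1, wraps to 9, carry into field.
Latitude field K = 10; −1 → 9 = J.
The longitude characters are unchanged.

QJ19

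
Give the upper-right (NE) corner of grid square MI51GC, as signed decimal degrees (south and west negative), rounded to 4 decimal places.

-8.8750, 70.5833

Field M=12, I=8: +12·20° lon, +8·10° lat → SW at lon 60°, lat -10°.
Square 5, 1: +5·2° lon, +1·1° lat → SW at lon 70°, lat -9°.
Subsquare g=6, c=2: +6·0.0833333° lon, +2·0.0416667° lat → SW at lon 70.5°, lat -8.91667°.
Cell spans 0.0833333° lon × 0.0416667° lat. NE corner is SW corner plus one full cell.
latitude -8.8750, longitude 70.5833.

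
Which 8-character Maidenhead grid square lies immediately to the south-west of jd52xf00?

JD52we99

Longitude extended square 0; −1 → -1, wraps to 9, carry into subsquare.
Longitude subsquare x = 23; −1 → 22 = w.
Latitude extended square 0; −1 → -1, wraps to 9, carry into subsquare.
Latitude subsquare f = 5; −1 → 4 = e.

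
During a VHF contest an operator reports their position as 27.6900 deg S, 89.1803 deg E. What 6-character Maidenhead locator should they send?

NG42oh

Offset from 180°W / 90°S: lon 269.1803°, lat 62.3100°.
Field (20°×10°, letters A–R): 269.1803/20 → 13 → N, 62.3100/10 → 6 → G; chars NG.
Square (2°×1°, digits 0–9): 9.1803/2 → 4, 2.3100/1 → 2; chars 42.
Subsquare (5′×2.5′, letters a–x): 1.1803/0.0833333 → 14 → o, 0.3100/0.0416667 → 7 → h; chars oh.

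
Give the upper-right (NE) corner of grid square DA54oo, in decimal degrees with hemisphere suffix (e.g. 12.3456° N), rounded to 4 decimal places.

85.3750° S, 108.7500° W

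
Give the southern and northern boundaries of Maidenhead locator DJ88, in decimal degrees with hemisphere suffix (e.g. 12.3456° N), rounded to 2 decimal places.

8.00° N, 9.00° N

Field D=3, J=9: +3·20° lon, +9·10° lat → SW at lon -120°, lat 0°.
Square 8, 8: +8·2° lon, +8·1° lat → SW at lon -104°, lat 8°.
Cell spans 2° lon × 1° lat.
south 8.00° N, north 9.00° N.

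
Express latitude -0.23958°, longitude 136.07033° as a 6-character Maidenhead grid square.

PI89as

Add 180° to longitude and 90° to latitude: 316.0703, 89.7604.
Field: lon ⌊316.0703/20⌋ = 15 → P; lat ⌊89.7604/10⌋ = 8 → I.
Square: lon ⌊16.0703/2⌋ = 8; lat ⌊9.7604/1⌋ = 9.
Subsquare: lon ⌊0.0703/0.0833333⌋ = 0 → a; lat ⌊0.7604/0.0416667⌋ = 18 → s.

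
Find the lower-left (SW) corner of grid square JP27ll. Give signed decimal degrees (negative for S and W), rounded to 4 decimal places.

Field J=9, P=15: +9·20° lon, +15·10° lat → SW at lon 0°, lat 60°.
Square 2, 7: +2·2° lon, +7·1° lat → SW at lon 4°, lat 67°.
Subsquare l=11, l=11: +11·0.0833333° lon, +11·0.0416667° lat → SW at lon 4.91667°, lat 67.4583°.
latitude 67.4583, longitude 4.9167.

67.4583, 4.9167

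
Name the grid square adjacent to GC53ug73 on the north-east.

GC53ug84

Longitude extended square 7; +1 → 8.
Latitude extended square 3; +1 → 4.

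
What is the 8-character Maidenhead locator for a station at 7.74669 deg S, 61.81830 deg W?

Offset from 180°W / 90°S: lon 118.18170°, lat 82.25331°.
Field: 118.18170/20 → 5 → F, 82.25331/10 → 8 → I; chars FI.
Square: 18.18170/2 → 9, 2.25331/1 → 2; chars 92.
Subsquare: 0.18170/0.0833333 → 2 → c, 0.25331/0.0416667 → 6 → g; chars cg.
Extended square: 0.01503/0.00833333 → 1, 0.00331/0.00416667 → 0; chars 10.

FI92cg10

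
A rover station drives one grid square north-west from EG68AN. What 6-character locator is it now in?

EG58xo

Longitude subsquare a = 0; −1 → -1, wraps to 23 = x, carry into square.
Longitude square 6; −1 → 5.
Latitude subsquare n = 13; +1 → 14 = o.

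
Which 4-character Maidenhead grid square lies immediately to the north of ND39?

Latitude square 9; +1 → 10, wraps to 0, carry into field.
Latitude field D = 3; +1 → 4 = E.
The longitude characters are unchanged.

NE30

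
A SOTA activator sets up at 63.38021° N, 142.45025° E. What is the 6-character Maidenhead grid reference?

Add 180° to longitude and 90° to latitude: 322.4502, 153.3802.
Field: lon ⌊322.4502/20⌋ = 16 → Q; lat ⌊153.3802/10⌋ = 15 → P.
Square: lon ⌊2.4502/2⌋ = 1; lat ⌊3.3802/1⌋ = 3.
Subsquare: lon ⌊0.4502/0.0833333⌋ = 5 → f; lat ⌊0.3802/0.0416667⌋ = 9 → j.

QP13fj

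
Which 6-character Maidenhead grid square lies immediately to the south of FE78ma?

FE77mx

Latitude subsquare a = 0; −1 → -1, wraps to 23 = x, carry into square.
Latitude square 8; −1 → 7.
The longitude characters are unchanged.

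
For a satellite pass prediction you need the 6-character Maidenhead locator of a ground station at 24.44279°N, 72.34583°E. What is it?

Offset from 180°W / 90°S: lon 252.3458°, lat 114.4428°.
Field: 252.3458/20 → 12 → M, 114.4428/10 → 11 → L; chars ML.
Square: 12.3458/2 → 6, 4.4428/1 → 4; chars 64.
Subsquare: 0.3458/0.0833333 → 4 → e, 0.4428/0.0416667 → 10 → k; chars ek.

ML64ek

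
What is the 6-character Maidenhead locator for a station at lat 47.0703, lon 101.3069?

ON07pb

Offset from 180°W / 90°S: lon 281.3069°, lat 137.0703°.
Field: lon ⌊281.3069/20⌋ = 14 → O; lat ⌊137.0703/10⌋ = 13 → N.
Square: lon ⌊1.3069/2⌋ = 0; lat ⌊7.0703/1⌋ = 7.
Subsquare: lon ⌊1.3069/0.0833333⌋ = 15 → p; lat ⌊0.0703/0.0416667⌋ = 1 → b.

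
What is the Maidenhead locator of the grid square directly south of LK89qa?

Latitude subsquare a = 0; −1 → -1, wraps to 23 = x, carry into square.
Latitude square 9; −1 → 8.
The longitude characters are unchanged.

LK88qx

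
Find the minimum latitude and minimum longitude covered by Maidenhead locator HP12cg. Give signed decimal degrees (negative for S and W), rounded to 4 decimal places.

62.2500, -37.8333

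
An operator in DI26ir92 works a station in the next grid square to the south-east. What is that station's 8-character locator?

DI26jr01

Longitude extended square 9; +1 → 10, wraps to 0, carry into subsquare.
Longitude subsquare i = 8; +1 → 9 = j.
Latitude extended square 2; −1 → 1.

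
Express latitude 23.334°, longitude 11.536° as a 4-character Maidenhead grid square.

JL53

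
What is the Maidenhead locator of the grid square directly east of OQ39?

Longitude square 3; +1 → 4.
The latitude characters are unchanged.

OQ49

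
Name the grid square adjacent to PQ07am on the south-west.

OQ97xl

Longitude subsquare a = 0; −1 → -1, wraps to 23 = x, carry into square.
Longitude square 0; −1 → -1, wraps to 9, carry into field.
Longitude field P = 15; −1 → 14 = O.
Latitude subsquare m = 12; −1 → 11 = l.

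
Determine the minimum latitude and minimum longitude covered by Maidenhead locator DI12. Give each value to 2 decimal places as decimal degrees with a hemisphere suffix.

Field D=3, I=8: +3·20° lon, +8·10° lat → SW at lon -120°, lat -10°.
Square 1, 2: +1·2° lon, +2·1° lat → SW at lon -118°, lat -8°.
latitude 8.00° S, longitude 118.00° W.

8.00° S, 118.00° W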